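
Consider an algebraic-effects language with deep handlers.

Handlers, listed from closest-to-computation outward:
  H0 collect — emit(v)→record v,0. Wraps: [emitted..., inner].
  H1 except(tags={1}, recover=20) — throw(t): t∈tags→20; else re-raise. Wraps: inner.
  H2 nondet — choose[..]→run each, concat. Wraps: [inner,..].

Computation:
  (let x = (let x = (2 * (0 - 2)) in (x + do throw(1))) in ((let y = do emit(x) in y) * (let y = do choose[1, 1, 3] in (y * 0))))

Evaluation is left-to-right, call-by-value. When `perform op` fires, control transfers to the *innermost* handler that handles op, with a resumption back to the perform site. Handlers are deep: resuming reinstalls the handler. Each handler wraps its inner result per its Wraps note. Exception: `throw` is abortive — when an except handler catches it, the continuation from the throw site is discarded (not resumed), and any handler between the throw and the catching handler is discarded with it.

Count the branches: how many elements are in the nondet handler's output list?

Answer: 1

Working:
throw(1) @ H1 caught ⇒ 20
H2 returns [20]
= [20]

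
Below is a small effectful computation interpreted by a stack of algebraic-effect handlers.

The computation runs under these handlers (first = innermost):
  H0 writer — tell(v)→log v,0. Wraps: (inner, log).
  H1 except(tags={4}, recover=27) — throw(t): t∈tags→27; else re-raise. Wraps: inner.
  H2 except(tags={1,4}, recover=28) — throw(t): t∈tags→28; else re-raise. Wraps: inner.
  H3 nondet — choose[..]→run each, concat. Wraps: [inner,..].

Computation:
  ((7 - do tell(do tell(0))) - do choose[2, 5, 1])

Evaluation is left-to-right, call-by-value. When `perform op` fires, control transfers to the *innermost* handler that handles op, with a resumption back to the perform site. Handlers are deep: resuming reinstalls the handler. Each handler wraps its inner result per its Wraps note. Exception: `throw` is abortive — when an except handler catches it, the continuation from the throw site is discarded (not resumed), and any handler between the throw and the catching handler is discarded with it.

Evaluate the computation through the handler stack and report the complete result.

Working:
tell(0) @ H0 ⇒ log+=0
tell(0) @ H0 ⇒ log+=0
choose[2, 5, 1] @ H3
  branch[0] choose=2:
    H0 returns (5, (0, 0))
    H1 returns (5, (0, 0))
    H2 returns (5, (0, 0))
    H3 returns [(5, (0, 0))]
  branch[1] choose=5:
    H0 returns (2, (0, 0))
    H1 returns (2, (0, 0))
    H2 returns (2, (0, 0))
    H3 returns [(2, (0, 0))]
  branch[2] choose=1:
    H0 returns (6, (0, 0))
    H1 returns (6, (0, 0))
    H2 returns (6, (0, 0))
    H3 returns [(6, (0, 0))]
= [(5, (0, 0)), (2, (0, 0)), (6, (0, 0))]

Answer: [(5, (0, 0)), (2, (0, 0)), (6, (0, 0))]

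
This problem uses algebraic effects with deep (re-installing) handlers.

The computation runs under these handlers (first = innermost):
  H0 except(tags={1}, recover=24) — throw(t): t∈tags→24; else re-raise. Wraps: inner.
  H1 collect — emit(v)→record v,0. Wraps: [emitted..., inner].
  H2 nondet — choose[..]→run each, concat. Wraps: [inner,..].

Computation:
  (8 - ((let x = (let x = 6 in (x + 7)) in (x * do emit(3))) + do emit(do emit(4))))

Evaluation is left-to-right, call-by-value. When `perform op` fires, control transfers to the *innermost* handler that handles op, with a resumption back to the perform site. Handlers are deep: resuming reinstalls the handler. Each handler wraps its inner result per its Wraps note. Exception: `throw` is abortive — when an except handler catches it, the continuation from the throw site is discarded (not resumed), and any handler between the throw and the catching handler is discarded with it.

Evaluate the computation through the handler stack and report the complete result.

Answer: [[3, 4, 0, 8]]

Working:
emit(3) @ H1 ⇒ out+=3
emit(4) @ H1 ⇒ out+=4
emit(0) @ H1 ⇒ out+=0
H0 returns 8
H1 returns [3, 4, 0, 8]
H2 returns [[3, 4, 0, 8]]
= [[3, 4, 0, 8]]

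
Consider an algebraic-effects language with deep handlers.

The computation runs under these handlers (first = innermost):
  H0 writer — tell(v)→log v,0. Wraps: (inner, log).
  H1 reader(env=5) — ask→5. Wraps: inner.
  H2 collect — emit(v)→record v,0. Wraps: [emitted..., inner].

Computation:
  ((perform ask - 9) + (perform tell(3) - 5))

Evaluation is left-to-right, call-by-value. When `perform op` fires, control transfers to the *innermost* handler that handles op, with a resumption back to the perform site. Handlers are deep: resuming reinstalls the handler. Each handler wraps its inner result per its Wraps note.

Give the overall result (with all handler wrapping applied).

Answer: [(-9, (3))]

Working:
ask @ H1 ⇒ 5
tell(3) @ H0 ⇒ log+=3
H0 returns (-9, (3))
H1 returns (-9, (3))
H2 returns [(-9, (3))]
= [(-9, (3))]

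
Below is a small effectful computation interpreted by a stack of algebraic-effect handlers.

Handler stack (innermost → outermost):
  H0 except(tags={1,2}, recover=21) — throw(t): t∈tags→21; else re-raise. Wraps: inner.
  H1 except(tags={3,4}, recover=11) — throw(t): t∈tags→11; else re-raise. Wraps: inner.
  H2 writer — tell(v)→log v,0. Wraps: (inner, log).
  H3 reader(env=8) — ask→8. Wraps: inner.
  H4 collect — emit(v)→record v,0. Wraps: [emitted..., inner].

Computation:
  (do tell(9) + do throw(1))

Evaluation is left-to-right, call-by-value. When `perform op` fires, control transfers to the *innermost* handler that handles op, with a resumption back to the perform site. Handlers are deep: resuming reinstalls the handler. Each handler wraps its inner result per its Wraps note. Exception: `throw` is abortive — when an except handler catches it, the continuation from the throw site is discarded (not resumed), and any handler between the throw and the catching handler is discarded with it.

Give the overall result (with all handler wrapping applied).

Step-by-step:
tell(9) @ H2 ⇒ log+=9
throw(1) @ H0 caught ⇒ 21
H1 returns 21
H2 returns (21, (9))
H3 returns (21, (9))
H4 returns [(21, (9))]
= [(21, (9))]

Answer: [(21, (9))]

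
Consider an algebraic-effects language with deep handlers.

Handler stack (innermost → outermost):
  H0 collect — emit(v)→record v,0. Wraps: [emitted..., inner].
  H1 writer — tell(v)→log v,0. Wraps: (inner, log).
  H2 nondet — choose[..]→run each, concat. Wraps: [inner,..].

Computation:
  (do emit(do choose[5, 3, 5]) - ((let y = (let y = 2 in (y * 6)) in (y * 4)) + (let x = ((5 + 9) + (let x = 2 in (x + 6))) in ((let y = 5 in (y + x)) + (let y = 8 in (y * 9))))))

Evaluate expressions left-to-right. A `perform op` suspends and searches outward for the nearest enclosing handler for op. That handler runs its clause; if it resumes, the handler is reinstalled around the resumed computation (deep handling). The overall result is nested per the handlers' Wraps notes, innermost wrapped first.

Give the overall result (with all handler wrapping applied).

Answer: [([5, -147], ()), ([3, -147], ()), ([5, -147], ())]

Step-by-step:
choose[5, 3, 5] @ H2
  branch[0] choose=5:
    emit(5) @ H0 ⇒ out+=5
    H0 returns [5, -147]
    H1 returns ([5, -147], ())
    H2 returns [([5, -147], ())]
  branch[1] choose=3:
    emit(3) @ H0 ⇒ out+=3
    H0 returns [3, -147]
    H1 returns ([3, -147], ())
    H2 returns [([3, -147], ())]
  branch[2] choose=5:
    emit(5) @ H0 ⇒ out+=5
    H0 returns [5, -147]
    H1 returns ([5, -147], ())
    H2 returns [([5, -147], ())]
= [([5, -147], ()), ([3, -147], ()), ([5, -147], ())]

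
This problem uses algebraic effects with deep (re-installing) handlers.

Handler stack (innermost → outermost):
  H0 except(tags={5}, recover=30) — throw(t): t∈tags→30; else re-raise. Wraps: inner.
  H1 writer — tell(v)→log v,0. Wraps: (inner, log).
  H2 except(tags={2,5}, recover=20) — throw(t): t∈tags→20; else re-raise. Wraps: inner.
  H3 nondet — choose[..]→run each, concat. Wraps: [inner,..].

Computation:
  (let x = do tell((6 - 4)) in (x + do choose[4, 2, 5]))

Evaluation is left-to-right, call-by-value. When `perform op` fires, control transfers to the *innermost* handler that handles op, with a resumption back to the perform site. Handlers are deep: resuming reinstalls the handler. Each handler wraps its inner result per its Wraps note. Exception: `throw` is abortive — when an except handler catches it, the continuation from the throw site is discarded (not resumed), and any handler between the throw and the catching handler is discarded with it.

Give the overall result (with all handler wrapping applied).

Answer: [(4, (2)), (2, (2)), (5, (2))]

Evaluation trace:
tell(2) @ H1 ⇒ log+=2
choose[4, 2, 5] @ H3
  branch[0] choose=4:
    H0 returns 4
    H1 returns (4, (2))
    H2 returns (4, (2))
    H3 returns [(4, (2))]
  branch[1] choose=2:
    H0 returns 2
    H1 returns (2, (2))
    H2 returns (2, (2))
    H3 returns [(2, (2))]
  branch[2] choose=5:
    H0 returns 5
    H1 returns (5, (2))
    H2 returns (5, (2))
    H3 returns [(5, (2))]
= [(4, (2)), (2, (2)), (5, (2))]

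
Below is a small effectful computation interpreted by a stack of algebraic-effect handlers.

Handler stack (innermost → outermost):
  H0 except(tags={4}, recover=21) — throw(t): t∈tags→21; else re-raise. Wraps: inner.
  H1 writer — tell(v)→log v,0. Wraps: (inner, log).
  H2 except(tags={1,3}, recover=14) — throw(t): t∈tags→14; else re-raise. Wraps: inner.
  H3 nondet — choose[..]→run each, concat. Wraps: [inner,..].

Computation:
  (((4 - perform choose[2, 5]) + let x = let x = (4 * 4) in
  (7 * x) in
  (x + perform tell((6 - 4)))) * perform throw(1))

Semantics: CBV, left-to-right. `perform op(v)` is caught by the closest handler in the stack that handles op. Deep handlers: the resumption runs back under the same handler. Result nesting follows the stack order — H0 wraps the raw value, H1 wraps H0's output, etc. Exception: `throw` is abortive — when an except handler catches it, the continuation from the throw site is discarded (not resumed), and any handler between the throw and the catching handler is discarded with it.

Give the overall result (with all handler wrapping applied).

Working:
choose[2, 5] @ H3
  branch[0] choose=2:
    tell(2) @ H1 ⇒ log+=2
    throw(1) @ H0 re-raised
    throw(1) @ H2 caught ⇒ 14
    H3 returns [14]
  branch[1] choose=5:
    tell(2) @ H1 ⇒ log+=2
    throw(1) @ H0 re-raised
    throw(1) @ H2 caught ⇒ 14
    H3 returns [14]
= [14, 14]

Answer: [14, 14]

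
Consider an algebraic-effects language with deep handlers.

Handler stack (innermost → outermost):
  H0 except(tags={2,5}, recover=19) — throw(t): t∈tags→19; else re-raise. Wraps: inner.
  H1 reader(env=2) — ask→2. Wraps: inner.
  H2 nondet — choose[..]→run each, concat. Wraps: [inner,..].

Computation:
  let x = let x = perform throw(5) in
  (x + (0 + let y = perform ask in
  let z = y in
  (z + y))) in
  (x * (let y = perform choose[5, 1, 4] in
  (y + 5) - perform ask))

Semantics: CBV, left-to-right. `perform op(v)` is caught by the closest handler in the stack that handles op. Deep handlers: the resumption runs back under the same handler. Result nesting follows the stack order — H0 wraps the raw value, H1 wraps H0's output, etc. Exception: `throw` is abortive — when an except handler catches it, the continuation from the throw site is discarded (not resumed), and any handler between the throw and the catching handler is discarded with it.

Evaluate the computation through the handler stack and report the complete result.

Answer: [19]

Evaluation trace:
throw(5) @ H0 caught ⇒ 19
H1 returns 19
H2 returns [19]
= [19]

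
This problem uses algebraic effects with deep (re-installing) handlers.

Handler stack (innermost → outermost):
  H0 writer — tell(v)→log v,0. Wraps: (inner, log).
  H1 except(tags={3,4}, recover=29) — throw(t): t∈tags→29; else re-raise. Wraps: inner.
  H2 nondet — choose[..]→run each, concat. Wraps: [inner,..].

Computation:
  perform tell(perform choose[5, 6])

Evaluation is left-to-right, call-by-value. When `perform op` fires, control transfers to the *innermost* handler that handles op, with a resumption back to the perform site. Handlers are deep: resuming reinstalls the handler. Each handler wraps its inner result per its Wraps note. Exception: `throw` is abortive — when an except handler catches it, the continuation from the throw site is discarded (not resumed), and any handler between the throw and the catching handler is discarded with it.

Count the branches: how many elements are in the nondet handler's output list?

Working:
choose[5, 6] @ H2
  branch[0] choose=5:
    tell(5) @ H0 ⇒ log+=5
    H0 returns (0, (5))
    H1 returns (0, (5))
    H2 returns [(0, (5))]
  branch[1] choose=6:
    tell(6) @ H0 ⇒ log+=6
    H0 returns (0, (6))
    H1 returns (0, (6))
    H2 returns [(0, (6))]
= [(0, (5)), (0, (6))]

Answer: 2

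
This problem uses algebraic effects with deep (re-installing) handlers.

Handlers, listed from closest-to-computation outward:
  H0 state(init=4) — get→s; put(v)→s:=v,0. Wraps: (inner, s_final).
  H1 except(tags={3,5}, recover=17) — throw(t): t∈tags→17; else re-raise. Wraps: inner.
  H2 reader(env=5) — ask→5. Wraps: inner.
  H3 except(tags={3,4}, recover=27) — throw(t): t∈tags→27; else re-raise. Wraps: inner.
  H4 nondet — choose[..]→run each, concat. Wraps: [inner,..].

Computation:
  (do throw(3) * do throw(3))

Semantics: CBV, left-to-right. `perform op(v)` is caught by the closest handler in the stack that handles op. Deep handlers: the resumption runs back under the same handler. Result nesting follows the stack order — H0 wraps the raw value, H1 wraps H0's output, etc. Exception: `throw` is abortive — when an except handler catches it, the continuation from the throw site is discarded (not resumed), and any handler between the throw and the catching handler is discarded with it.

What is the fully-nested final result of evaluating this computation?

Answer: [17]

Step-by-step:
throw(3) @ H1 caught ⇒ 17
H2 returns 17
H3 returns 17
H4 returns [17]
= [17]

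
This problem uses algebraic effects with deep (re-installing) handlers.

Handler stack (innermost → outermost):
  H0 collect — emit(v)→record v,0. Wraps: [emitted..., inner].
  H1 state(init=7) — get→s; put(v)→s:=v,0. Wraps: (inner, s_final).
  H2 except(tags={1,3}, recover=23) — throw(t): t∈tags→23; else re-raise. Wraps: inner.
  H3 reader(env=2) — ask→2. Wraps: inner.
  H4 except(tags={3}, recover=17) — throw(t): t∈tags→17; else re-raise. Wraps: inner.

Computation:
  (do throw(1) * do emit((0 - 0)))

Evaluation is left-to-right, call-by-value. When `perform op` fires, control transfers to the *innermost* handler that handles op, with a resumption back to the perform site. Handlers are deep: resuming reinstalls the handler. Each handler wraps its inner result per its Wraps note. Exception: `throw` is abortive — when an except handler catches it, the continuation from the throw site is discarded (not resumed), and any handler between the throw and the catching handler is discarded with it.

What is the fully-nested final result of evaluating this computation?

Answer: 23

Evaluation trace:
throw(1) @ H2 caught ⇒ 23
H3 returns 23
H4 returns 23
= 23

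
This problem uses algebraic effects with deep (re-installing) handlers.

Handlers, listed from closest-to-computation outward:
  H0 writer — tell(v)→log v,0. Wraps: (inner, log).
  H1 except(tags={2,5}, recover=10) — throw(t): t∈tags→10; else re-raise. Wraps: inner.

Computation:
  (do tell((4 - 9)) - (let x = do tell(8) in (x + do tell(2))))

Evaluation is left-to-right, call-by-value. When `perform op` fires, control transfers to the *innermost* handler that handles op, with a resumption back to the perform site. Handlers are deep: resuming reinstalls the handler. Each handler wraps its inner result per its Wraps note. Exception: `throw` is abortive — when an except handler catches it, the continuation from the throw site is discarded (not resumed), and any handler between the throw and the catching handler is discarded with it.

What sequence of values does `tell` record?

Answer: (-5, 8, 2)

Evaluation trace:
tell(-5) @ H0 ⇒ log+=-5
tell(8) @ H0 ⇒ log+=8
tell(2) @ H0 ⇒ log+=2
H0 returns (0, (-5, 8, 2))
H1 returns (0, (-5, 8, 2))
= (0, (-5, 8, 2))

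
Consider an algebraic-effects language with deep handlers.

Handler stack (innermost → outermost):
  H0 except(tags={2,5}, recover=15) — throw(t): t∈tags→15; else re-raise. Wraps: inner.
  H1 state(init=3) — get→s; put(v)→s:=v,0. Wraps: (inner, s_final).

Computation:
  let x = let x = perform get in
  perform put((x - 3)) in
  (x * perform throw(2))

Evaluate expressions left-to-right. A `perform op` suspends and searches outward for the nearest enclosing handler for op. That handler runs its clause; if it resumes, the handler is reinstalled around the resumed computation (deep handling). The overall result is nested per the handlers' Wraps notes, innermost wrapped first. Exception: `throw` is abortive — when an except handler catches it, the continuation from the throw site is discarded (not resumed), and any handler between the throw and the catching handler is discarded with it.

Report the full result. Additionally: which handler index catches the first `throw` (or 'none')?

Answer: (15, 0) ; first throw caught by: H0

Step-by-step:
get @ H1 ⇒ 3
put(0) @ H1 ⇒ s:=0
throw(2) @ H0 caught ⇒ 15
H1 returns (15, 0)
= (15, 0)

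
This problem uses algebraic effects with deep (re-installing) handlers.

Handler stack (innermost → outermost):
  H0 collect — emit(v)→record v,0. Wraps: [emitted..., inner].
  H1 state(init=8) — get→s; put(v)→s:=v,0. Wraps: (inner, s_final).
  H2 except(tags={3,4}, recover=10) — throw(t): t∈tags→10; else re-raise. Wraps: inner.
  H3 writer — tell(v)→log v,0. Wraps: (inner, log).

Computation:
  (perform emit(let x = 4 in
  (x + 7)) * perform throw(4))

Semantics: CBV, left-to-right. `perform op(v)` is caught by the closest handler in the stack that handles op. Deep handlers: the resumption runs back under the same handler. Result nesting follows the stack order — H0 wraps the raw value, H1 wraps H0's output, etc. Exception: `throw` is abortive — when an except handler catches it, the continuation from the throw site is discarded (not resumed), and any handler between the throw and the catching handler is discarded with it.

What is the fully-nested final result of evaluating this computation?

Step-by-step:
emit(11) @ H0 ⇒ out+=11
throw(4) @ H2 caught ⇒ 10
H3 returns (10, ())
= (10, ())

Answer: (10, ())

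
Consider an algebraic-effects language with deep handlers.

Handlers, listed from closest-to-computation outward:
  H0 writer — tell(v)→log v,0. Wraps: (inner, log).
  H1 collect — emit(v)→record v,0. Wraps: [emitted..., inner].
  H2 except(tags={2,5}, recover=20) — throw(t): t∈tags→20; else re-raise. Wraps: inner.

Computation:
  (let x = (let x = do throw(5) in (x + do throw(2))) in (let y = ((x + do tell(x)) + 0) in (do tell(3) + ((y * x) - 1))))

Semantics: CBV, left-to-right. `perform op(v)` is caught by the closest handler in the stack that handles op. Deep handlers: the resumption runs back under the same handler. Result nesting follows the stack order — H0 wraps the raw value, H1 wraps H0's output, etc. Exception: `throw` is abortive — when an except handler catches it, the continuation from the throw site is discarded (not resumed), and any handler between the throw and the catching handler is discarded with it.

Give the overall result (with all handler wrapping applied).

Step-by-step:
throw(5) @ H2 caught ⇒ 20
= 20

Answer: 20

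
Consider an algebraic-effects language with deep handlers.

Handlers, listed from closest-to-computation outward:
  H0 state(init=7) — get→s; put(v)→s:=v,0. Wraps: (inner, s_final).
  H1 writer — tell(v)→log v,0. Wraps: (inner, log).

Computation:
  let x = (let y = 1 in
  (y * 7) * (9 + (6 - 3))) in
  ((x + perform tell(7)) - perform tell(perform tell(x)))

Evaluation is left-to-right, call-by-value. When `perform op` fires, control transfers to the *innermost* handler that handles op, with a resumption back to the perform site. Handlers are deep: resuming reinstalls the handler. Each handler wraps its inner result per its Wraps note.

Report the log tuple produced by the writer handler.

Working:
tell(7) @ H1 ⇒ log+=7
tell(84) @ H1 ⇒ log+=84
tell(0) @ H1 ⇒ log+=0
H0 returns (84, 7)
H1 returns ((84, 7), (7, 84, 0))
= ((84, 7), (7, 84, 0))

Answer: (7, 84, 0)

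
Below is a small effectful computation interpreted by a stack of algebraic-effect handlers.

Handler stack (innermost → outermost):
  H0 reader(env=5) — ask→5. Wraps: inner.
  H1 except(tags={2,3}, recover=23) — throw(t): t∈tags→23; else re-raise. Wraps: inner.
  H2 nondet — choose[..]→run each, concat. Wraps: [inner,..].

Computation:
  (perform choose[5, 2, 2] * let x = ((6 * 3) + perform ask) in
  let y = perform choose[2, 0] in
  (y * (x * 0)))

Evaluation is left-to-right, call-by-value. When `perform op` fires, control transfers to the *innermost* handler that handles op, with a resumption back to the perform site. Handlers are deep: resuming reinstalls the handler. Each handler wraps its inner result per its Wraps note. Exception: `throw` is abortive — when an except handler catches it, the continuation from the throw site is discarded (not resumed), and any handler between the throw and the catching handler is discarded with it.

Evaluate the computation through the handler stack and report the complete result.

Answer: [0, 0, 0, 0, 0, 0]

Evaluation trace:
choose[5, 2, 2] @ H2
  branch[0] choose=5:
    ask @ H0 ⇒ 5
    choose[2, 0] @ H2
      branch[0] choose=2:
        H0 returns 0
        H1 returns 0
        H2 returns [0]
      branch[1] choose=0:
        H0 returns 0
        H1 returns 0
        H2 returns [0]
  branch[1] choose=2:
    ask @ H0 ⇒ 5
    choose[2, 0] @ H2
      branch[0] choose=2:
        H0 returns 0
        H1 returns 0
        H2 returns [0]
      branch[1] choose=0:
        H0 returns 0
        H1 returns 0
        H2 returns [0]
  branch[2] choose=2:
    ask @ H0 ⇒ 5
    choose[2, 0] @ H2
      branch[0] choose=2:
        H0 returns 0
        H1 returns 0
        H2 returns [0]
      branch[1] choose=0:
        H0 returns 0
        H1 returns 0
        H2 returns [0]
= [0, 0, 0, 0, 0, 0]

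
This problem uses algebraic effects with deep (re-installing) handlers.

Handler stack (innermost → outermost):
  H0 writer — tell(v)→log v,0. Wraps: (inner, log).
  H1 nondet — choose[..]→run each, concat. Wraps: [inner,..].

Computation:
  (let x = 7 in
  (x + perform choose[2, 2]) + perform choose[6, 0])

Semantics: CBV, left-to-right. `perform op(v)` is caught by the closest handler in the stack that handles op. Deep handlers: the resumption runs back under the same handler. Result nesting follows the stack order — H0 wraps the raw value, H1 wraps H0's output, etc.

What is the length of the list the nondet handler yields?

Answer: 4

Step-by-step:
choose[2, 2] @ H1
  branch[0] choose=2:
    choose[6, 0] @ H1
      branch[0] choose=6:
        H0 returns (15, ())
        H1 returns [(15, ())]
      branch[1] choose=0:
        H0 returns (9, ())
        H1 returns [(9, ())]
  branch[1] choose=2:
    choose[6, 0] @ H1
      branch[0] choose=6:
        H0 returns (15, ())
        H1 returns [(15, ())]
      branch[1] choose=0:
        H0 returns (9, ())
        H1 returns [(9, ())]
= [(15, ()), (9, ()), (15, ()), (9, ())]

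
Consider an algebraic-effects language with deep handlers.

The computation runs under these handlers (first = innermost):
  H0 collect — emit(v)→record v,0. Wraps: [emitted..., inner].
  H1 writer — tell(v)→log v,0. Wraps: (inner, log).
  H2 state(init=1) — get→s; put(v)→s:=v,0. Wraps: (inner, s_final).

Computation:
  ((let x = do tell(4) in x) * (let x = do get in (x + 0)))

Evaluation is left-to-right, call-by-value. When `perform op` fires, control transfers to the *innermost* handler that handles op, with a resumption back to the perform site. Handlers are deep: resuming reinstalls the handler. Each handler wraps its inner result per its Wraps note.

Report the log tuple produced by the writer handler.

Answer: (4)

Evaluation trace:
tell(4) @ H1 ⇒ log+=4
get @ H2 ⇒ 1
H0 returns [0]
H1 returns ([0], (4))
H2 returns (([0], (4)), 1)
= (([0], (4)), 1)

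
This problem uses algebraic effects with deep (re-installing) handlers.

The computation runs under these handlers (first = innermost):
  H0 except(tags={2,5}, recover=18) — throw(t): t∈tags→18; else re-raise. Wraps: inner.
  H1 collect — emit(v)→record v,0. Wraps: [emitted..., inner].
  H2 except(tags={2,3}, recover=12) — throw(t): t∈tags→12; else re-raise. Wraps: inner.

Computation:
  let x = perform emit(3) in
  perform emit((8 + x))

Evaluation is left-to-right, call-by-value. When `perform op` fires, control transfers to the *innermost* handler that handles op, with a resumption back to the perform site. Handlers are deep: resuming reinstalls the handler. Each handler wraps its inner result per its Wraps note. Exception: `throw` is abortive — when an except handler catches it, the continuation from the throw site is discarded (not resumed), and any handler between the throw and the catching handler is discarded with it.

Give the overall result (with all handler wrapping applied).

Step-by-step:
emit(3) @ H1 ⇒ out+=3
emit(8) @ H1 ⇒ out+=8
H0 returns 0
H1 returns [3, 8, 0]
H2 returns [3, 8, 0]
= [3, 8, 0]

Answer: [3, 8, 0]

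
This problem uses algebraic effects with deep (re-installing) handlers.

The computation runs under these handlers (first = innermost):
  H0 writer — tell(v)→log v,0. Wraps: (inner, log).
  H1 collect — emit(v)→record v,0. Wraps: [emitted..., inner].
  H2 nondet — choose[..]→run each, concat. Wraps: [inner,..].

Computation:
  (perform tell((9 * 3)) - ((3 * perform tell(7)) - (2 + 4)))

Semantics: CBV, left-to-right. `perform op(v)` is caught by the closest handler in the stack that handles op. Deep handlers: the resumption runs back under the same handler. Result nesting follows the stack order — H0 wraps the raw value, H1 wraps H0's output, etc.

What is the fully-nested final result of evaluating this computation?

Answer: [[(6, (27, 7))]]

Step-by-step:
tell(27) @ H0 ⇒ log+=27
tell(7) @ H0 ⇒ log+=7
H0 returns (6, (27, 7))
H1 returns [(6, (27, 7))]
H2 returns [[(6, (27, 7))]]
= [[(6, (27, 7))]]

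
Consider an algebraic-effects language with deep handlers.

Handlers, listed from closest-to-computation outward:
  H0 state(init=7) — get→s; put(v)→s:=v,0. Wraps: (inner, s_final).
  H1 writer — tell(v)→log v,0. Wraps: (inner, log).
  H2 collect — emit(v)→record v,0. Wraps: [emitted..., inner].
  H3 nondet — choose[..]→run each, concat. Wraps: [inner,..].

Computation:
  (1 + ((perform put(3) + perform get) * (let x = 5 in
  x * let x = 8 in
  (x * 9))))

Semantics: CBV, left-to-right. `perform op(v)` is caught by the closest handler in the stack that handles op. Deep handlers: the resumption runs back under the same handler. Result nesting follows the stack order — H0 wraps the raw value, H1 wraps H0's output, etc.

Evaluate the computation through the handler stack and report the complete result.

Working:
put(3) @ H0 ⇒ s:=3
get @ H0 ⇒ 3
H0 returns (1081, 3)
H1 returns ((1081, 3), ())
H2 returns [((1081, 3), ())]
H3 returns [[((1081, 3), ())]]
= [[((1081, 3), ())]]

Answer: [[((1081, 3), ())]]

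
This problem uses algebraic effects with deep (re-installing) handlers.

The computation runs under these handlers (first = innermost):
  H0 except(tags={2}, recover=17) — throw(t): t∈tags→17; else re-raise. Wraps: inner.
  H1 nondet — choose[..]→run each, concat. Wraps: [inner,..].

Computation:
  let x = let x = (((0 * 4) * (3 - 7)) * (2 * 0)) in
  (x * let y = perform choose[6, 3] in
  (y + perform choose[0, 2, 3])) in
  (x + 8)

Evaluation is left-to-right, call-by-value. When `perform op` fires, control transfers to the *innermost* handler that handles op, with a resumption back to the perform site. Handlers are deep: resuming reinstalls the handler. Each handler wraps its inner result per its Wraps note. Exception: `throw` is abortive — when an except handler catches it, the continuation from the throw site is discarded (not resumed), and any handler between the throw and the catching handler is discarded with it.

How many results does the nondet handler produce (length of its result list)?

Answer: 6

Working:
choose[6, 3] @ H1
  branch[0] choose=6:
    choose[0, 2, 3] @ H1
      branch[0] choose=0:
        H0 returns 8
        H1 returns [8]
      branch[1] choose=2:
        H0 returns 8
        H1 returns [8]
      branch[2] choose=3:
        H0 returns 8
        H1 returns [8]
  branch[1] choose=3:
    choose[0, 2, 3] @ H1
      branch[0] choose=0:
        H0 returns 8
        H1 returns [8]
      branch[1] choose=2:
        H0 returns 8
        H1 returns [8]
      branch[2] choose=3:
        H0 returns 8
        H1 returns [8]
= [8, 8, 8, 8, 8, 8]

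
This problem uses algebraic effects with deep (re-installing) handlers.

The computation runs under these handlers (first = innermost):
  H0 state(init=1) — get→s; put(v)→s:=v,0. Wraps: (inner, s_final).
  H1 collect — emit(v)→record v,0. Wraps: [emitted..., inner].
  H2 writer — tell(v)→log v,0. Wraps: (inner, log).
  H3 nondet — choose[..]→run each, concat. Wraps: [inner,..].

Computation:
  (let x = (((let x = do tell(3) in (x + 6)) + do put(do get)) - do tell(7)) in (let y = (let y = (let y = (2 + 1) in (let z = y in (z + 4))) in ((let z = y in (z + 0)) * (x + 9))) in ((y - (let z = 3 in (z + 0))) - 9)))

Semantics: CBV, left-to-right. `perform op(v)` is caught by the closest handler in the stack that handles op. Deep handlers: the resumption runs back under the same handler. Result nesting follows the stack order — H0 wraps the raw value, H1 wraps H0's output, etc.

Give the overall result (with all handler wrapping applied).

Answer: [([(93, 1)], (3, 7))]

Step-by-step:
tell(3) @ H2 ⇒ log+=3
get @ H0 ⇒ 1
put(1) @ H0 ⇒ s:=1
tell(7) @ H2 ⇒ log+=7
H0 returns (93, 1)
H1 returns [(93, 1)]
H2 returns ([(93, 1)], (3, 7))
H3 returns [([(93, 1)], (3, 7))]
= [([(93, 1)], (3, 7))]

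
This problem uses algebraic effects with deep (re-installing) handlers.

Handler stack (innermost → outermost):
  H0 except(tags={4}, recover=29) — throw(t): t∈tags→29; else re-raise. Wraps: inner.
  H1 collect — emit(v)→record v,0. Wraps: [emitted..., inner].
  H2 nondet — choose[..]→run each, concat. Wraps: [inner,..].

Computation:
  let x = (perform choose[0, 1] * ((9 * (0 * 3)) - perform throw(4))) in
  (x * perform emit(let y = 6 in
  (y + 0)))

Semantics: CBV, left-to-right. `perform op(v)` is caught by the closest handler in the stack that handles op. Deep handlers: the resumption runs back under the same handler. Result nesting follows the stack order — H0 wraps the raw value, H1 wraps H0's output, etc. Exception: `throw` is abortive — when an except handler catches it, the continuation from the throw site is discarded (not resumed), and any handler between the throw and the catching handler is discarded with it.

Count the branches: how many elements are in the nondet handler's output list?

Answer: 2

Working:
choose[0, 1] @ H2
  branch[0] choose=0:
    throw(4) @ H0 caught ⇒ 29
    H1 returns [29]
    H2 returns [[29]]
  branch[1] choose=1:
    throw(4) @ H0 caught ⇒ 29
    H1 returns [29]
    H2 returns [[29]]
= [[29], [29]]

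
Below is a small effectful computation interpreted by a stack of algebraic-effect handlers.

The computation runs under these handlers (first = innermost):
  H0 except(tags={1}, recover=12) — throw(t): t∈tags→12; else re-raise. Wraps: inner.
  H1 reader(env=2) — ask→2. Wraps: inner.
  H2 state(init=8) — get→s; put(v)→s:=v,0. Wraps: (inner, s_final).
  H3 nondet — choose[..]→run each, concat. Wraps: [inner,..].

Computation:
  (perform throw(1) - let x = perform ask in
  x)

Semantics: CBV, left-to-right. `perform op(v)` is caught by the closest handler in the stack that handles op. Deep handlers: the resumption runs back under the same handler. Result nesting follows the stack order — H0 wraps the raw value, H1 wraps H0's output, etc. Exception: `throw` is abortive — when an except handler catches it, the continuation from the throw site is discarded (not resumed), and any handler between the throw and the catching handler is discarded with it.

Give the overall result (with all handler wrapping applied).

Step-by-step:
throw(1) @ H0 caught ⇒ 12
H1 returns 12
H2 returns (12, 8)
H3 returns [(12, 8)]
= [(12, 8)]

Answer: [(12, 8)]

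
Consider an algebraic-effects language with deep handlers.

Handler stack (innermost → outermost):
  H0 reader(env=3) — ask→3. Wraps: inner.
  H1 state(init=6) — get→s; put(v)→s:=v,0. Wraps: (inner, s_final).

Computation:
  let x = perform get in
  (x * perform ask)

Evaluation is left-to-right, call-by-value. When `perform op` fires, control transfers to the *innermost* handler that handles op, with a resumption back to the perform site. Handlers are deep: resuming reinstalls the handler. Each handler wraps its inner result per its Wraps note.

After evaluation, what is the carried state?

Working:
get @ H1 ⇒ 6
ask @ H0 ⇒ 3
H0 returns 18
H1 returns (18, 6)
= (18, 6)

Answer: 6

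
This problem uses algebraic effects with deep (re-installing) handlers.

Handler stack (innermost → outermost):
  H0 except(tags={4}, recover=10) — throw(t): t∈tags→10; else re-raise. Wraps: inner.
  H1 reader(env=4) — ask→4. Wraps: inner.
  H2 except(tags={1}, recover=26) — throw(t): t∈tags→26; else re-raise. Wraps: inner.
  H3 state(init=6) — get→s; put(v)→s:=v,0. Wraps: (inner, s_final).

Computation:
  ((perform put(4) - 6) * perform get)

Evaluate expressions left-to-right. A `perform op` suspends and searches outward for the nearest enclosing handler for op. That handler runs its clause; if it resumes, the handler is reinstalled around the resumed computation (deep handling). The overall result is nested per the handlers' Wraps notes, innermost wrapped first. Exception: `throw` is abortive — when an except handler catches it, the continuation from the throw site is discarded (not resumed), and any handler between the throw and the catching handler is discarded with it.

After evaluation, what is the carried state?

Evaluation trace:
put(4) @ H3 ⇒ s:=4
get @ H3 ⇒ 4
H0 returns -24
H1 returns -24
H2 returns -24
H3 returns (-24, 4)
= (-24, 4)

Answer: 4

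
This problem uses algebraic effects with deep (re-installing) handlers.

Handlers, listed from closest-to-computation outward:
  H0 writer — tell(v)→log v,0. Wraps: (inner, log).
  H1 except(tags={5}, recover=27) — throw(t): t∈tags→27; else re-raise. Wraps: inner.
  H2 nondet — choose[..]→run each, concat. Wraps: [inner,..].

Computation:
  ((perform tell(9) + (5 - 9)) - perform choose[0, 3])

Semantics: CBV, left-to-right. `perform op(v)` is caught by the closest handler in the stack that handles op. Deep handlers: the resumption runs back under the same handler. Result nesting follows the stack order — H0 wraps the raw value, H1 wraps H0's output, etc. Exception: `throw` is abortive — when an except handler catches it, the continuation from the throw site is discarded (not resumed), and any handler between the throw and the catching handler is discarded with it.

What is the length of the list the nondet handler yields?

Working:
tell(9) @ H0 ⇒ log+=9
choose[0, 3] @ H2
  branch[0] choose=0:
    H0 returns (-4, (9))
    H1 returns (-4, (9))
    H2 returns [(-4, (9))]
  branch[1] choose=3:
    H0 returns (-7, (9))
    H1 returns (-7, (9))
    H2 returns [(-7, (9))]
= [(-4, (9)), (-7, (9))]

Answer: 2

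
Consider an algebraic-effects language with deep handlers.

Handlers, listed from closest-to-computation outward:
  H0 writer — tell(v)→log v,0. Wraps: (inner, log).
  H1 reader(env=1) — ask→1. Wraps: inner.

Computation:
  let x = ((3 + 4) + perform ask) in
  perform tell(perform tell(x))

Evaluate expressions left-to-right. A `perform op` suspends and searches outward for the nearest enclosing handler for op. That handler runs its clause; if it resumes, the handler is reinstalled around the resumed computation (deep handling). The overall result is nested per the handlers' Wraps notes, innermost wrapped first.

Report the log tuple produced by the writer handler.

Working:
ask @ H1 ⇒ 1
tell(8) @ H0 ⇒ log+=8
tell(0) @ H0 ⇒ log+=0
H0 returns (0, (8, 0))
H1 returns (0, (8, 0))
= (0, (8, 0))

Answer: (8, 0)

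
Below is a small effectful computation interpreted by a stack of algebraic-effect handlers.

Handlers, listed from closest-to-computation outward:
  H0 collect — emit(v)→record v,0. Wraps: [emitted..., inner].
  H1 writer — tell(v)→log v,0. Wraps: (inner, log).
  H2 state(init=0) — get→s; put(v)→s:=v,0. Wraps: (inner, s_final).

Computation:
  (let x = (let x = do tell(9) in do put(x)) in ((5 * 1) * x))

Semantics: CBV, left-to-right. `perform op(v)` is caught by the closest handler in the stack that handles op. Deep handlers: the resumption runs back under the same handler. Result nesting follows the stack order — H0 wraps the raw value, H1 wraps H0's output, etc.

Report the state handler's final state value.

Working:
tell(9) @ H1 ⇒ log+=9
put(0) @ H2 ⇒ s:=0
H0 returns [0]
H1 returns ([0], (9))
H2 returns (([0], (9)), 0)
= (([0], (9)), 0)

Answer: 0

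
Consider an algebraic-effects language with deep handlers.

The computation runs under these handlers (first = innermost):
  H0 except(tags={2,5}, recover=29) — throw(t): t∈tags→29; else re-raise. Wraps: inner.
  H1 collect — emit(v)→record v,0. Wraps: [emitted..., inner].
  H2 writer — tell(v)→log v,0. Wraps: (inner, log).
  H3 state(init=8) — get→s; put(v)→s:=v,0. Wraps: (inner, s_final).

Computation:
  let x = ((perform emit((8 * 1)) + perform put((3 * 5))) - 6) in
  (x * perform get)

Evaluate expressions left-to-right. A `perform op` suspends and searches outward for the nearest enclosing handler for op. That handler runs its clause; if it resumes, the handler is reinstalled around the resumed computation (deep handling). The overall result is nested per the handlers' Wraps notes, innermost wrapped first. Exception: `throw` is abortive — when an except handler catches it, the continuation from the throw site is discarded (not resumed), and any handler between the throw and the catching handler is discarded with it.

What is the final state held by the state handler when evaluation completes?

Evaluation trace:
emit(8) @ H1 ⇒ out+=8
put(15) @ H3 ⇒ s:=15
get @ H3 ⇒ 15
H0 returns -90
H1 returns [8, -90]
H2 returns ([8, -90], ())
H3 returns (([8, -90], ()), 15)
= (([8, -90], ()), 15)

Answer: 15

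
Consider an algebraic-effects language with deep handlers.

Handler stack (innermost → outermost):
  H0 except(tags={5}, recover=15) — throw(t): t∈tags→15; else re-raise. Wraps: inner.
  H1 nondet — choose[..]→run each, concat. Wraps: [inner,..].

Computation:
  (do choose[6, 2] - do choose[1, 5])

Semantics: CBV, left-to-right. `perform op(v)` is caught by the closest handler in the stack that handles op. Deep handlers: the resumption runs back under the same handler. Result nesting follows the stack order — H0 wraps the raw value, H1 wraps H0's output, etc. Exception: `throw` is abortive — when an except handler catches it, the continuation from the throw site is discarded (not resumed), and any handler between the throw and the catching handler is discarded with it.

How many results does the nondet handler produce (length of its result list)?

Working:
choose[6, 2] @ H1
  branch[0] choose=6:
    choose[1, 5] @ H1
      branch[0] choose=1:
        H0 returns 5
        H1 returns [5]
      branch[1] choose=5:
        H0 returns 1
        H1 returns [1]
  branch[1] choose=2:
    choose[1, 5] @ H1
      branch[0] choose=1:
        H0 returns 1
        H1 returns [1]
      branch[1] choose=5:
        H0 returns -3
        H1 returns [-3]
= [5, 1, 1, -3]

Answer: 4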